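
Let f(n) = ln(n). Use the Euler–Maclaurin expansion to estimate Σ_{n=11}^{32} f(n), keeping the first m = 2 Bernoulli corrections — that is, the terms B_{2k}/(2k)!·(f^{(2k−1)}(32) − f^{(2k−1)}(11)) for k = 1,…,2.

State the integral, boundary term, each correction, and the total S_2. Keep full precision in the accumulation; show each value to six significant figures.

S_2 ≈ 66.4535

Integral: ∫_11^32 ln(x) dx = 63.5267.
Boundary: ½(f(11) + f(32)) = ½(2.39790 + 3.46574) = 2.93182.
Running total after boundary: 66.4585.
k=1: B_{2}/(2)! × [f^{(1)}(32) − f^{(1)}(11)] = 1/12 × (0.0312500 − 0.0909091) = -0.00497159.
Running total after k=1: 66.4535.
k=2: B_{4}/(4)! × [f^{(3)}(32) − f^{(3)}(11)] = −1/720 × (6.10352e-05 − 0.00150263) = 2.00221e-06.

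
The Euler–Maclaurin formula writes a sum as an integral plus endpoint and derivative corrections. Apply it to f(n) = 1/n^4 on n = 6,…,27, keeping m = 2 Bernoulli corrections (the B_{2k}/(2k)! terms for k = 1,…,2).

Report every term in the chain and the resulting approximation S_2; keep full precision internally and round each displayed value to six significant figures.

The integral term ∫_6^27 1/x^4 dx = 0.00152627.
Endpoint term: (f(6) + f(27))/2 = (0.000771605 + 1.88168e-06)/2 = 0.000386743.
So far: 0.00191302.
k=1: B_{2}/(2)! × [f^{(1)}(27) − f^{(1)}(6)] = 1/12 × (-2.78767e-07 − (-0.000514403)) = 4.28437e-05.
Running total after k=1: 0.00195586.
k=2: B_{4}/(4)! × [f^{(3)}(27) − f^{(3)}(6)] = −1/720 × (-1.14719e-08 − (-0.000428669)) = -5.95358e-07.

S_2 ≈ 0.00195527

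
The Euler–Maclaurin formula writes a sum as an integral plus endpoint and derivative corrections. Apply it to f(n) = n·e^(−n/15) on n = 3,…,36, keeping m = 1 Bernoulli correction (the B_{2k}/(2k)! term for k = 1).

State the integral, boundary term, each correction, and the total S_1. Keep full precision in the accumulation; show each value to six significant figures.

Integral: ∫_3^36 x·e^(−x/15) dx = 151.658.
Endpoint term: (f(3) + f(36))/2 = (2.45619 + 3.26585)/2 = 2.86102.
Running total after boundary: 154.519.
Correction k=1: B_{2}/2! · (f^{(1)}(36) − f^{(1)}(3)) = 1/12 · (-0.127005 − 0.654985) = -0.0651658.

S_1 ≈ 154.454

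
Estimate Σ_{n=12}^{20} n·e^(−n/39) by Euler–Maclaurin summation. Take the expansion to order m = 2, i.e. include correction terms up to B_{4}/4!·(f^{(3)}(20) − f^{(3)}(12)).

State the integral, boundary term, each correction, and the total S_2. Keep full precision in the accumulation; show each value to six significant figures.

∫_12^20 x·e^(−x/39) dx evaluates to 84.3478.
Endpoint term: (f(12) + f(20))/2 = (8.82170 + 11.9761)/2 = 10.3989.
So far: 94.7467.
Correction k=1: B_{2}/2! · (f^{(1)}(20) − f^{(1)}(12)) = 1/12 · (0.291725 − 0.508944) = -0.0181016.
Running total after k=1: 94.7286.
Correction k=2: B_{4}/4! · (f^{(3)}(20) − f^{(3)}(12)) = −1/720 · (0.000979181 − 0.00130127) = 4.47342e-07.

S_2 ≈ 94.7286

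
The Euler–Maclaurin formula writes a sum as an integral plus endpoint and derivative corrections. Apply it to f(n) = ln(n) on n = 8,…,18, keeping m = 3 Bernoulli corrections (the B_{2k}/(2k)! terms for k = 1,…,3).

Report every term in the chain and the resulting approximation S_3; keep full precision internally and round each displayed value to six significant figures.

S_3 ≈ 27.8703

Integral: ∫_8^18 ln(x) dx = 25.3912.
Boundary: ½(f(8) + f(18)) = ½(2.07944 + 2.89037) = 2.48491.
So far: 27.8761.
Correction k=1: B_{2}/2! · (f^{(1)}(18) − f^{(1)}(8)) = 1/12 · (0.0555556 − 0.125000) = -0.00578704.
Running total after k=1: 27.8703.
Correction k=2: B_{4}/4! · (f^{(3)}(18) − f^{(3)}(8)) = −1/720 · (0.000342936 − 0.00390625) = 4.94905e-06.
Running total after k=2: 27.8703.
Correction k=3: B_{6}/6! · (f^{(5)}(18) − f^{(5)}(8)) = 1/30240 · (1.27013e-05 − 0.000732422) = -2.38003e-08.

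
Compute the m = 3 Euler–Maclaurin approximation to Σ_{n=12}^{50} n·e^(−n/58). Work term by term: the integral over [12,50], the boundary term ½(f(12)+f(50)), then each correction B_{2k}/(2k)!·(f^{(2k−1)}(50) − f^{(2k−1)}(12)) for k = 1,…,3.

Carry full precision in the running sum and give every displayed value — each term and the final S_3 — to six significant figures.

S_3 ≈ 671.379

The integral term ∫_12^50 x·e^(−x/58) dx = 655.992.
Endpoint term: (f(12) + f(50))/2 = (9.75725 + 21.1144)/2 = 15.4358.
Running total after boundary: 671.428.
Correction k=1: B_{2}/2! · (f^{(1)}(50) − f^{(1)}(12)) = 1/12 · (0.0582465 − 0.644875) = -0.0488857.
After k=1: 671.379.
Correction k=2: B_{4}/4! · (f^{(3)}(50) − f^{(3)}(12)) = −1/720 · (0.000268377 − 0.000675114) = 5.64912e-07.
After k=2: 671.379.
Correction k=3: B_{6}/6! · (f^{(5)}(50) − f^{(5)}(12)) = 1/30240 · (1.54411e-07 − 3.44390e-07) = -6.28237e-12.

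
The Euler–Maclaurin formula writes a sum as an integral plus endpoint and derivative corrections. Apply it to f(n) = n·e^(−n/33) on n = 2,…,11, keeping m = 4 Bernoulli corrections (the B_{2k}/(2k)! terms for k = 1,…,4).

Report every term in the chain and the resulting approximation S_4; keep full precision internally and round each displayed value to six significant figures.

Integral: ∫_2^11 x·e^(−x/33) dx = 46.6755.
½[f(2) + f(11)] = ½[1.88239 + 7.88184] = 4.88212.
Running total after boundary: 51.5577.
Correction k=1: B_{2}/2! · (f^{(1)}(11) − f^{(1)}(2)) = 1/12 · (0.477688 − 0.884152) = -0.0338720.
Partial sum through k=1: 51.5238.
Correction k=2: B_{4}/4! · (f^{(3)}(11) − f^{(3)}(2)) = −1/720 · (0.00175459 − 0.00254044) = 1.09146e-06.
Partial sum through k=2: 51.5238.
Correction k=3: B_{6}/6! · (f^{(5)}(11) − f^{(5)}(2)) = 1/30240 · (2.81959e-06 − 3.92010e-06) = -3.63924e-11.
Partial sum through k=3: 51.5238.
Correction k=4: B_{8}/8! · (f^{(7)}(11) − f^{(7)}(2)) = −1/1209600 · (3.69880e-09 − 5.05728e-09) = 1.12309e-15.

S_4 ≈ 51.5238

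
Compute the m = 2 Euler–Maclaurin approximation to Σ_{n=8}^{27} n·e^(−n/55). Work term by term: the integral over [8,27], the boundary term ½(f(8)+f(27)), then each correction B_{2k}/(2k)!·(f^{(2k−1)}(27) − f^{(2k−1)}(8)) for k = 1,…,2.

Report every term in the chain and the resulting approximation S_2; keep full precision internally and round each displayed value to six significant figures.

S_2 ≈ 247.192

∫_8^27 x·e^(−x/55) dx evaluates to 235.506.
Boundary: ½(f(8) + f(27)) = ½(6.91703 + 16.5259) = 11.7215.
Integral + boundary = 247.227.
Correction k=1: B_{2}/2! · (f^{(1)}(27) − f^{(1)}(8)) = 1/12 · (0.311599 − 0.738865) = -0.0356055.
After k=1: 247.192.
Correction k=2: B_{4}/4! · (f^{(3)}(27) − f^{(3)}(8)) = −1/720 · (0.000507682 − 0.000815909) = 4.28092e-07.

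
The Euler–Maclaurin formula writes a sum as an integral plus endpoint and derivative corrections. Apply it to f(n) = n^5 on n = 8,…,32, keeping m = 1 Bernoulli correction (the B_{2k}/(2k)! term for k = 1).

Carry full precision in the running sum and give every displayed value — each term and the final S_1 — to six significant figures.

∫_8^32 x^5 dx evaluates to 1.78913e+08.
Boundary: ½(f(8) + f(32)) = ½(32768.0 + 3.35544e+07) = 1.67936e+07.
So far: 1.95707e+08.
Correction k=1: B_{2}/2! · (f^{(1)}(32) − f^{(1)}(8)) = 1/12 · (5.24288e+06 − 20480.0) = 435200.

S_1 ≈ 1.96142e+08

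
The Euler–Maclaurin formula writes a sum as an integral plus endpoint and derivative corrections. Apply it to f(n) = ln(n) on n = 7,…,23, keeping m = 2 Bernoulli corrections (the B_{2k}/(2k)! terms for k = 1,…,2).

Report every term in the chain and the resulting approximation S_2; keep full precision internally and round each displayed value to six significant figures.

The integral term ∫_7^23 ln(x) dx = 42.4950.
Boundary: ½(f(7) + f(23)) = ½(1.94591 + 3.13549) = 2.54070.
Integral + boundary = 45.0357.
Correction k=1: B_{2}/2! · (f^{(1)}(23) − f^{(1)}(7)) = 1/12 · (0.0434783 − 0.142857) = -0.00828157.
Partial sum through k=1: 45.0274.
Correction k=2: B_{4}/4! · (f^{(3)}(23) − f^{(3)}(7)) = −1/720 · (0.000164379 − 0.00583090) = 7.87017e-06.

S_2 ≈ 45.0274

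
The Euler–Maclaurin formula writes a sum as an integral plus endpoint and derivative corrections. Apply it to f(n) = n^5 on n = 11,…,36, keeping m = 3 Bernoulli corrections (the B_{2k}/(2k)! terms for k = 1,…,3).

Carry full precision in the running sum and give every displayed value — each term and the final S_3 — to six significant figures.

The integral term ∫_11^36 x^5 dx = 3.62502e+08.
Endpoint term: (f(11) + f(36))/2 = (161051 + 6.04662e+07)/2 = 3.03136e+07.
Integral + boundary = 3.92815e+08.
Correction k=1: B_{2}/2! · (f^{(1)}(36) − f^{(1)}(11)) = 1/12 · (8.39808e+06 − 73205.0) = 693740.
Partial sum through k=1: 3.93509e+08.
Correction k=2: B_{4}/4! · (f^{(3)}(36) − f^{(3)}(11)) = −1/720 · (77760.0 − 7260.00) = -97.9167.
Partial sum through k=2: 3.93509e+08.
Correction k=3: B_{6}/6! · (f^{(5)}(36) − f^{(5)}(11)) = 1/30240 · (120.000 − 120.000) = 0.00000.

S_3 ≈ 3.93509e+08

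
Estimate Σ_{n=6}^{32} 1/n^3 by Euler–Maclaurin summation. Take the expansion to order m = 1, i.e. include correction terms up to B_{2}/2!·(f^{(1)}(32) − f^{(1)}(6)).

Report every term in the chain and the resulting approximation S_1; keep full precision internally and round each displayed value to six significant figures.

The integral term ∫_6^32 1/x^3 dx = 0.0134006.
½[f(6) + f(32)] = ½[0.00462963 + 3.05176e-05] = 0.00233007.
Running total after boundary: 0.0157307.
Correction k=1: B_{2}/2! · (f^{(1)}(32) − f^{(1)}(6)) = 1/12 · (-2.86102e-06 − (-0.00231481)) = 0.000192663.

S_1 ≈ 0.0159233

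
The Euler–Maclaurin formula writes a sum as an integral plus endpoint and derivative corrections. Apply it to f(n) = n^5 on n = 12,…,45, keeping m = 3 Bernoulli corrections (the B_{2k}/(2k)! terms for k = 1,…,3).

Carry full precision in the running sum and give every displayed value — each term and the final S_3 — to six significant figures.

∫_12^45 x^5 dx evaluates to 1.38346e+09.
½[f(12) + f(45)] = ½[248832 + 1.84528e+08] = 9.23885e+07.
Integral + boundary = 1.47585e+09.
k=1: B_{2}/(2)! × [f^{(1)}(45) − f^{(1)}(12)] = 1/12 × (2.05031e+07 − 103680) = 1.69995e+06.
After k=1: 1.47755e+09.
k=2: B_{4}/(4)! × [f^{(3)}(45) − f^{(3)}(12)] = −1/720 × (121500 − 8640.00) = -156.750.
After k=2: 1.47755e+09.
k=3: B_{6}/(6)! × [f^{(5)}(45) − f^{(5)}(12)] = 1/30240 × (120.000 − 120.000) = 0.00000.

S_3 ≈ 1.47755e+09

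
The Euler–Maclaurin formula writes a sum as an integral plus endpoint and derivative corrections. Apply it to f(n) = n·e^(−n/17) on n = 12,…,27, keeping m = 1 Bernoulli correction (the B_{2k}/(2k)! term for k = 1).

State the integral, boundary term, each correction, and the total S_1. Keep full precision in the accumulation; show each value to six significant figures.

S_1 ≈ 96.2727

Integral: ∫_12^27 x·e^(−x/17) dx = 90.5749.
½[f(12) + f(27)] = ½[5.92407 + 5.51572] = 5.71990.
Integral + boundary = 96.2948.
k=1: B_{2}/(2)! × [f^{(1)}(27) − f^{(1)}(12)] = 1/12 × (-0.120168 − 0.145198) = -0.0221138.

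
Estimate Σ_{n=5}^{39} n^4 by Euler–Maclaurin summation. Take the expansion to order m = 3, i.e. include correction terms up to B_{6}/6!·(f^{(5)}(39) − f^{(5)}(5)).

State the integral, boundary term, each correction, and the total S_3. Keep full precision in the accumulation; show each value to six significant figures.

∫_5^39 x^4 dx evaluates to 1.80442e+07.
Boundary: ½(f(5) + f(39)) = ½(625.000 + 2.31344e+06) = 1.15703e+06.
Running total after boundary: 1.92012e+07.
Order-1 term: 1/12 · (237276 − 500.000) = 19731.3.
Running total after k=1: 1.92210e+07.
Order-2 term: −1/720 · (936.000 − 120.000) = -1.13333.
Running total after k=2: 1.92210e+07.
Order-3 term: 1/30240 · (0.00000 − 0.00000) = 0.00000.

S_3 ≈ 1.92210e+07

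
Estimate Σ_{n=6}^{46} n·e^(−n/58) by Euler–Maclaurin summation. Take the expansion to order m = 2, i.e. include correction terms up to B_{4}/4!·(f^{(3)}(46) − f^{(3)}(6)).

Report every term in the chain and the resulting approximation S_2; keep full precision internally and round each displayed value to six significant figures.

The integral term ∫_6^46 x·e^(−x/58) dx = 618.086.
Endpoint term: (f(6) + f(46))/2 = (5.41034 + 20.8122)/2 = 13.1113.
Running total after boundary: 631.197.
Correction k=1: B_{2}/2! · (f^{(1)}(46) − f^{(1)}(6)) = 1/12 · (0.0936080 − 0.808441) = -0.0595694.
Running total after k=1: 631.137.
Correction k=2: B_{4}/4! · (f^{(3)}(46) − f^{(3)}(6)) = −1/720 · (0.000296815 − 0.000776423) = 6.66122e-07.

S_2 ≈ 631.137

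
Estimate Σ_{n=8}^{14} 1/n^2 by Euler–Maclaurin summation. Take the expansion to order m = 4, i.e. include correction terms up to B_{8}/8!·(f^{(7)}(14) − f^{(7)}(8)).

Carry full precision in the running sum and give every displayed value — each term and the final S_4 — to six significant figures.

S_4 ≈ 0.0641988

The integral term ∫_8^14 1/x^2 dx = 0.0535714.
½[f(8) + f(14)] = ½[0.0156250 + 0.00510204] = 0.0103635.
Running total after boundary: 0.0639349.
Correction k=1: B_{2}/2! · (f^{(1)}(14) − f^{(1)}(8)) = 1/12 · (-0.000728863 − (-0.00390625)) = 0.000264782.
Partial sum through k=1: 0.0641997.
Correction k=2: B_{4}/4! · (f^{(3)}(14) − f^{(3)}(8)) = −1/720 · (-4.46243e-05 − (-0.000732422)) = -9.55274e-07.
Partial sum through k=2: 0.0641988.
Correction k=3: B_{6}/6! · (f^{(5)}(14) − f^{(5)}(8)) = 1/30240 · (-6.83024e-06 − (-0.000343323)) = 1.11274e-08.
Partial sum through k=3: 0.0641988.
Correction k=4: B_{8}/8! · (f^{(7)}(14) − f^{(7)}(8)) = −1/1209600 · (-1.95150e-06 − (-0.000300407)) = -2.46739e-10.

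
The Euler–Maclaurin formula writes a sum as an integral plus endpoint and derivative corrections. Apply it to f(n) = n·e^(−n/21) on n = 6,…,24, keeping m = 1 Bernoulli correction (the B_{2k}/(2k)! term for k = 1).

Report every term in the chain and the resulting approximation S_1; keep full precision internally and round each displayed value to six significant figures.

S_1 ≈ 130.754

∫_6^24 x·e^(−x/21) dx evaluates to 124.721.
Endpoint term: (f(6) + f(24))/2 = (4.50886 + 7.65376)/2 = 6.08131.
Running total after boundary: 130.802.
Correction k=1: B_{2}/2! · (f^{(1)}(24) − f^{(1)}(6)) = 1/12 · (-0.0455581 − 0.536769) = -0.0485273.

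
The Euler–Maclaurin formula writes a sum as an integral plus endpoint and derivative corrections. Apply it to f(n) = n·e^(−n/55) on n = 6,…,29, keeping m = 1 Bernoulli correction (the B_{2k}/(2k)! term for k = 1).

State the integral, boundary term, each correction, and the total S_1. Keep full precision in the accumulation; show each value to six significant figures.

∫_6^29 x·e^(−x/55) dx evaluates to 281.476.
Endpoint term: (f(6) + f(29))/2 = (5.37989 + 17.1162)/2 = 11.2480.
Integral + boundary = 292.724.
Order-1 term: 1/12 · (0.279010 − 0.798833) = -0.0433186.

S_1 ≈ 292.680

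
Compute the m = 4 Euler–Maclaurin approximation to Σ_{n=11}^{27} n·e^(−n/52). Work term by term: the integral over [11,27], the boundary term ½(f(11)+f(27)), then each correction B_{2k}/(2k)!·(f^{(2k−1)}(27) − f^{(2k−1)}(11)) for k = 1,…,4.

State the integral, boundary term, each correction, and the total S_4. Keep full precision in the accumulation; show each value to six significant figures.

Integral: ∫_11^27 x·e^(−x/52) dx = 207.222.
½[f(11) + f(27)] = ½[8.90272 + 16.0644] = 12.4836.
Integral + boundary = 219.706.
k=1: B_{2}/(2)! × [f^{(1)}(27) − f^{(1)}(11)] = 1/12 × (0.286047 − 0.638132) = -0.0293404.
After k=1: 219.676.
k=2: B_{4}/(4)! × [f^{(3)}(27) − f^{(3)}(11)] = −1/720 × (0.000545859 − 0.000834618) = 4.01055e-07.
After k=2: 219.676.
k=3: B_{6}/(6)! × [f^{(5)}(27) − f^{(5)}(11)] = 1/30240 × (3.64620e-07 − 5.30045e-07) = -5.47041e-12.
After k=3: 219.676.
k=4: B_{8}/(8)! × [f^{(7)}(27) − f^{(7)}(11)] = −1/1209600 × (1.95033e-10 − 2.77895e-10) = 6.85042e-17.

S_4 ≈ 219.676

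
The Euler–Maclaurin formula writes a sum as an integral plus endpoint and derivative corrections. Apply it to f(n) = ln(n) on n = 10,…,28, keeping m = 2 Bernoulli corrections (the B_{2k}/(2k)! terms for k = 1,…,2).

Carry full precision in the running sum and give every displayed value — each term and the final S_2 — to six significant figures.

S_2 ≈ 55.0879

Integral: ∫_10^28 ln(x) dx = 52.2759.
Boundary: ½(f(10) + f(28)) = ½(2.30259 + 3.33220) = 2.81739.
Running total after boundary: 55.0933.
Order-1 term: 1/12 · (0.0357143 − 0.100000) = -0.00535714.
Partial sum through k=1: 55.0879.
Order-2 term: −1/720 · (9.11079e-05 − 0.00200000) = 2.65124e-06.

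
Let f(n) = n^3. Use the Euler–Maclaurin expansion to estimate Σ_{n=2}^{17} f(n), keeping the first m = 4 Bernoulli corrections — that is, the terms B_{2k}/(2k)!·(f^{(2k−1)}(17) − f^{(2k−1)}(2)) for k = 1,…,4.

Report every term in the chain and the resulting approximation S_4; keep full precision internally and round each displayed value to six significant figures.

The integral term ∫_2^17 x^3 dx = 20876.2.
Boundary: ½(f(2) + f(17)) = ½(8.00000 + 4913.00) = 2460.50.
Integral + boundary = 23336.8.
Correction k=1: B_{2}/2! · (f^{(1)}(17) − f^{(1)}(2)) = 1/12 · (867.000 − 12.0000) = 71.2500.
After k=1: 23408.0.
Correction k=2: B_{4}/4! · (f^{(3)}(17) − f^{(3)}(2)) = −1/720 · (6.00000 − 6.00000) = 0.00000.
After k=2: 23408.0.
Correction k=3: B_{6}/6! · (f^{(5)}(17) − f^{(5)}(2)) = 1/30240 · (0.00000 − 0.00000) = 0.00000.
After k=3: 23408.0.
Correction k=4: B_{8}/8! · (f^{(7)}(17) − f^{(7)}(2)) = −1/1209600 · (0.00000 − 0.00000) = 0.00000.

S_4 ≈ 23408.0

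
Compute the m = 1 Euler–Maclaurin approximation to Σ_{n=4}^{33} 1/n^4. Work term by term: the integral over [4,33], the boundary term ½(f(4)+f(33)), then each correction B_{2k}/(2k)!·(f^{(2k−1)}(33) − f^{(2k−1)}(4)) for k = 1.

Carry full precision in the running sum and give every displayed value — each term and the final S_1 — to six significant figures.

∫_4^33 1/x^4 dx evaluates to 0.00519906.
Boundary: ½(f(4) + f(33)) = ½(0.00390625 + 8.43226e-07) = 0.00195355.
So far: 0.00715260.
Order-1 term: 1/12 · (-1.02209e-07 − (-0.00390625)) = 0.000325512.

S_1 ≈ 0.00747812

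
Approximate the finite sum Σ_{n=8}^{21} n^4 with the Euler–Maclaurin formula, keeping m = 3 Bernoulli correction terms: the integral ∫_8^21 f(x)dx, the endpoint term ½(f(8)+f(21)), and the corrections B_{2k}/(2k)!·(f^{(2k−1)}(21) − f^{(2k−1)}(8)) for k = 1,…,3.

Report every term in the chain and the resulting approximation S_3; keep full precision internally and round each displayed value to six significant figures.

S_3 ≈ 912471

∫_8^21 x^4 dx evaluates to 810267.
Boundary: ½(f(8) + f(21)) = ½(4096.00 + 194481) = 99288.5.
So far: 909555.
k=1: B_{2}/(2)! × [f^{(1)}(21) − f^{(1)}(8)] = 1/12 × (37044.0 − 2048.00) = 2916.33.
Partial sum through k=1: 912471.
k=2: B_{4}/(4)! × [f^{(3)}(21) − f^{(3)}(8)] = −1/720 × (504.000 − 192.000) = -0.433333.
Partial sum through k=2: 912471.
k=3: B_{6}/(6)! × [f^{(5)}(21) − f^{(5)}(8)] = 1/30240 × (0.00000 − 0.00000) = 0.00000.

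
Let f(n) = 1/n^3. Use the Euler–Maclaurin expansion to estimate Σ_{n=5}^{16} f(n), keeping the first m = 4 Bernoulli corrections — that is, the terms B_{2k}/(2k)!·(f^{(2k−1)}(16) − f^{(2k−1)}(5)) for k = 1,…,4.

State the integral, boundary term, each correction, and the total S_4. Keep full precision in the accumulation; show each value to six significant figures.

S_4 ≈ 0.0225600

Integral: ∫_5^16 1/x^3 dx = 0.0180469.
Boundary: ½(f(5) + f(16)) = ½(0.00800000 + 0.000244141) = 0.00412207.
So far: 0.0221689.
Correction k=1: B_{2}/2! · (f^{(1)}(16) − f^{(1)}(5)) = 1/12 · (-4.57764e-05 − (-0.00480000)) = 0.000396185.
Partial sum through k=1: 0.0225651.
Correction k=2: B_{4}/4! · (f^{(3)}(16) − f^{(3)}(5)) = −1/720 · (-3.57628e-06 − (-0.00384000)) = -5.32837e-06.
Partial sum through k=2: 0.0225598.
Correction k=3: B_{6}/6! · (f^{(5)}(16) − f^{(5)}(5)) = 1/30240 · (-5.86733e-07 − (-0.00645120)) = 2.13314e-07.
Partial sum through k=3: 0.0225600.
Correction k=4: B_{8}/8! · (f^{(7)}(16) − f^{(7)}(5)) = −1/1209600 · (-1.65019e-07 − (-0.0185795)) = -1.53599e-08.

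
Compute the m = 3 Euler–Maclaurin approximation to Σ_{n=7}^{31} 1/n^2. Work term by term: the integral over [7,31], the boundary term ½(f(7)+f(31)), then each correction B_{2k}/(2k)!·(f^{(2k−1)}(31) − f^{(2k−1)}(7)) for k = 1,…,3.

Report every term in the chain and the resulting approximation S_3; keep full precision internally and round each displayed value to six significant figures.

∫_7^31 1/x^2 dx evaluates to 0.110599.
Endpoint term: (f(7) + f(31))/2 = (0.0204082 + 0.00104058)/2 = 0.0107244.
So far: 0.121323.
k=1: B_{2}/(2)! × [f^{(1)}(31) − f^{(1)}(7)] = 1/12 × (-6.71344e-05 − (-0.00583090)) = 0.000480314.
Running total after k=1: 0.121804.
k=2: B_{4}/(4)! × [f^{(3)}(31) − f^{(3)}(7)] = −1/720 × (-8.38306e-07 − (-0.00142798)) = -1.98214e-06.
Running total after k=2: 0.121802.
k=3: B_{6}/(6)! × [f^{(5)}(31) − f^{(5)}(7)] = 1/30240 × (-2.61698e-08 − (-0.000874271)) = 2.89102e-08.

S_3 ≈ 0.121802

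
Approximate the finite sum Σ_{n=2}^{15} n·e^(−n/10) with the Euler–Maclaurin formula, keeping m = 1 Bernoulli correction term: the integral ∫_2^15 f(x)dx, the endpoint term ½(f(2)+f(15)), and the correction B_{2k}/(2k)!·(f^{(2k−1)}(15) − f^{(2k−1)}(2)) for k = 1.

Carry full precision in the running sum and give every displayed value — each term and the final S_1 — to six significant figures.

S_1 ≈ 44.8935

The integral term ∫_2^15 x·e^(−x/10) dx = 42.4652.
Endpoint term: (f(2) + f(15))/2 = (1.63746 + 3.34695)/2 = 2.49221.
Integral + boundary = 44.9574.
k=1: B_{2}/(2)! × [f^{(1)}(15) − f^{(1)}(2)] = 1/12 × (-0.111565 − 0.654985) = -0.0638791.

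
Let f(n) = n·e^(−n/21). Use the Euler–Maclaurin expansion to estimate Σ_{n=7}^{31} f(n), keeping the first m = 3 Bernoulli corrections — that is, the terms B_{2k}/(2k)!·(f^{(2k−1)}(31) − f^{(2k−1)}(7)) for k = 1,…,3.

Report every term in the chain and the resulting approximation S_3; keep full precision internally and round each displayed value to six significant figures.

The integral term ∫_7^31 x·e^(−x/21) dx = 171.791.
½[f(7) + f(31)] = ½[5.01572 + 7.08370] = 6.04971.
So far: 177.841.
Correction k=1: B_{2}/2! · (f^{(1)}(31) − f^{(1)}(7)) = 1/12 · (-0.108813 − 0.477688) = -0.0488750.
Running total after k=1: 177.792.
Correction k=2: B_{4}/4! · (f^{(3)}(31) − f^{(3)}(7)) = −1/720 · (0.000789570 − 0.00433277) = 4.92111e-06.
Running total after k=2: 177.792.
Correction k=3: B_{6}/6! · (f^{(5)}(31) − f^{(5)}(7)) = 1/30240 · (4.14032e-06 − 1.71935e-05) = -4.31653e-10.

S_3 ≈ 177.792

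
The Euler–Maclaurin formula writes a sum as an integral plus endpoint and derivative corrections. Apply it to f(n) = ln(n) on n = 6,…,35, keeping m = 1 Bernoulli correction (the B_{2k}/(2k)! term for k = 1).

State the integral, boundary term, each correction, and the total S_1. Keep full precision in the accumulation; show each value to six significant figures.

∫_6^35 ln(x) dx evaluates to 84.6866.
½[f(6) + f(35)] = ½[1.79176 + 3.55535] = 2.67355.
Integral + boundary = 87.3602.
k=1: B_{2}/(2)! × [f^{(1)}(35) − f^{(1)}(6)] = 1/12 × (0.0285714 − 0.166667) = -0.0115079.

S_1 ≈ 87.3487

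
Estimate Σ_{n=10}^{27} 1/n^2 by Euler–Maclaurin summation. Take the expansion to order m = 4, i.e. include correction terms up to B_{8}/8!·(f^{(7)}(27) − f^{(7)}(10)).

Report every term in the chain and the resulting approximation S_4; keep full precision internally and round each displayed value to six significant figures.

∫_10^27 1/x^2 dx evaluates to 0.0629630.
½[f(10) + f(27)] = ½[0.0100000 + 0.00137174] = 0.00568587.
Running total after boundary: 0.0686488.
Correction k=1: B_{2}/2! · (f^{(1)}(27) − f^{(1)}(10)) = 1/12 · (-0.000101611 − (-0.00200000)) = 0.000158199.
Running total after k=1: 0.0688070.
Correction k=2: B_{4}/4! · (f^{(3)}(27) − f^{(3)}(10)) = −1/720 · (-1.67260e-06 − (-0.000240000)) = -3.31010e-07.
Running total after k=2: 0.0688067.
Correction k=3: B_{6}/6! · (f^{(5)}(27) − f^{(5)}(10)) = 1/30240 · (-6.88313e-08 − (-7.20000e-05)) = 2.37868e-09.
Running total after k=3: 0.0688067.
Correction k=4: B_{8}/8! · (f^{(7)}(27) − f^{(7)}(10)) = −1/1209600 · (-5.28745e-09 − (-4.03200e-05)) = -3.33290e-11.

S_4 ≈ 0.0688067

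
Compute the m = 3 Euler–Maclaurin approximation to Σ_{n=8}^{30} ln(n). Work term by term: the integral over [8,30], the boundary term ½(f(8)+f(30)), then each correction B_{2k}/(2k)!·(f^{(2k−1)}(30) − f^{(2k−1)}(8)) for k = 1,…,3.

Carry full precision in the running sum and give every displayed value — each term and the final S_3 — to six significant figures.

S_3 ≈ 66.1331

The integral term ∫_8^30 ln(x) dx = 63.4004.
½[f(8) + f(30)] = ½[2.07944 + 3.40120] = 2.74032.
Integral + boundary = 66.1407.
Correction k=1: B_{2}/2! · (f^{(1)}(30) − f^{(1)}(8)) = 1/12 · (0.0333333 − 0.125000) = -0.00763889.
After k=1: 66.1331.
Correction k=2: B_{4}/4! · (f^{(3)}(30) − f^{(3)}(8)) = −1/720 · (7.40741e-05 − 0.00390625) = 5.32247e-06.
After k=2: 66.1331.
Correction k=3: B_{6}/6! · (f^{(5)}(30) − f^{(5)}(8)) = 1/30240 · (9.87654e-07 − 0.000732422) = -2.41876e-08.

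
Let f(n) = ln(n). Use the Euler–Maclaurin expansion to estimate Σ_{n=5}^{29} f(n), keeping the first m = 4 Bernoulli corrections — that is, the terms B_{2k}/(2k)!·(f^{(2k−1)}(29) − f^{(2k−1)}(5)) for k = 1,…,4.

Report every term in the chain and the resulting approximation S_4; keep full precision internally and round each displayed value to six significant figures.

S_4 ≈ 68.0790

The integral term ∫_5^29 ln(x) dx = 65.6044.
½[f(5) + f(29)] = ½[1.60944 + 3.36730] = 2.48837.
So far: 68.0928.
k=1: B_{2}/(2)! × [f^{(1)}(29) − f^{(1)}(5)] = 1/12 × (0.0344828 − 0.200000) = -0.0137931.
Running total after k=1: 68.0790.
k=2: B_{4}/(4)! × [f^{(3)}(29) − f^{(3)}(5)] = −1/720 × (8.20042e-05 − 0.0160000) = 2.21083e-05.
Running total after k=2: 68.0790.
k=3: B_{6}/(6)! × [f^{(5)}(29) − f^{(5)}(5)] = 1/30240 × (1.17010e-06 − 0.00768000) = -2.53930e-07.
Running total after k=3: 68.0790.
k=4: B_{8}/(8)! × [f^{(7)}(29) − f^{(7)}(5)] = −1/1209600 × (4.17394e-08 − 0.00921600) = 7.61901e-09.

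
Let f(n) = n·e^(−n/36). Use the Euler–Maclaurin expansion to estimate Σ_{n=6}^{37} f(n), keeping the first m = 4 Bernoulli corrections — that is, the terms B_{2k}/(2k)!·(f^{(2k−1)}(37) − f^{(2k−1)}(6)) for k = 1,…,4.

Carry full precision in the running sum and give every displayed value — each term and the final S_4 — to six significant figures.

S_4 ≈ 348.678

The integral term ∫_6^37 x·e^(−x/36) dx = 339.579.
½[f(6) + f(37)] = ½[5.07889 + 13.2386] = 9.15877.
So far: 348.738.
k=1: B_{2}/(2)! × [f^{(1)}(37) − f^{(1)}(6)] = 1/12 × (-0.00993892 − 0.705401) = -0.0596117.
Running total after k=1: 348.678.
k=2: B_{4}/(4)! × [f^{(3)}(37) − f^{(3)}(6)] = −1/720 × (0.000544493 − 0.00185059) = 1.81402e-06.
Running total after k=2: 348.678.
k=3: B_{6}/(6)! × [f^{(5)}(37) − f^{(5)}(6)] = 1/30240 × (8.46185e-07 − 2.43587e-06) = -5.25690e-11.
Running total after k=3: 348.678.
k=4: B_{8}/(8)! × [f^{(7)}(37) − f^{(7)}(6)] = −1/1209600 × (9.81664e-10 − 2.65727e-09) = 1.38525e-15.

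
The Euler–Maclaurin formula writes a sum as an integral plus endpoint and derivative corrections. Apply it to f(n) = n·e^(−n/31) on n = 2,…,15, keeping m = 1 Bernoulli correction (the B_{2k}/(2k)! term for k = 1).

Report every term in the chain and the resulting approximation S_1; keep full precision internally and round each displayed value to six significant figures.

Integral: ∫_2^15 x·e^(−x/31) dx = 80.1079.
½[f(2) + f(15)] = ½[1.87504 + 9.24589] = 5.56047.
Running total after boundary: 85.6684.
Correction k=1: B_{2}/2! · (f^{(1)}(15) − f^{(1)}(2)) = 1/12 · (0.318138 − 0.877036) = -0.0465748.

S_1 ≈ 85.6218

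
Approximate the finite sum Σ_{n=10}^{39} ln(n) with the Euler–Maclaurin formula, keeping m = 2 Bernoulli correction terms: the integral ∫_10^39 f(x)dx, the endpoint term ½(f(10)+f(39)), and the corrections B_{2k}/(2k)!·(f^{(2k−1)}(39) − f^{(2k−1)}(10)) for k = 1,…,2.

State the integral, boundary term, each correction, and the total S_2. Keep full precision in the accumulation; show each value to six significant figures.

∫_10^39 ln(x) dx evaluates to 90.8531.
Endpoint term: (f(10) + f(39))/2 = (2.30259 + 3.66356)/2 = 2.98307.
Integral + boundary = 93.8361.
k=1: B_{2}/(2)! × [f^{(1)}(39) − f^{(1)}(10)] = 1/12 × (0.0256410 − 0.100000) = -0.00619658.
Partial sum through k=1: 93.8299.
k=2: B_{4}/(4)! × [f^{(3)}(39) − f^{(3)}(10)] = −1/720 × (3.37160e-05 − 0.00200000) = 2.73095e-06.

S_2 ≈ 93.8299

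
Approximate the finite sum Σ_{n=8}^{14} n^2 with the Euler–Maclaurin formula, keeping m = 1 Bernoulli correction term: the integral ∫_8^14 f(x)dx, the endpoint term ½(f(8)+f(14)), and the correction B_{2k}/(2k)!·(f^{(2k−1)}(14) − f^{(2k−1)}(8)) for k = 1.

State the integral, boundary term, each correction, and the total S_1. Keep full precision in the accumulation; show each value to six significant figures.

S_1 ≈ 875.000

∫_8^14 x^2 dx evaluates to 744.000.
½[f(8) + f(14)] = ½[64.0000 + 196.000] = 130.000.
So far: 874.000.
k=1: B_{2}/(2)! × [f^{(1)}(14) − f^{(1)}(8)] = 1/12 × (28.0000 − 16.0000) = 1.00000.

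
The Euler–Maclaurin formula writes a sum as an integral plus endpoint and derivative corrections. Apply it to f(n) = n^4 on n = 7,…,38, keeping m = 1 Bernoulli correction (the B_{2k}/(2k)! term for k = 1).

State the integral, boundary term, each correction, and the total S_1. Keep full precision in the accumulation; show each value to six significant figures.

Integral: ∫_7^38 x^4 dx = 1.58437e+07.
½[f(7) + f(38)] = ½[2401.00 + 2.08514e+06] = 1.04377e+06.
Running total after boundary: 1.68874e+07.
Order-1 term: 1/12 · (219488 − 1372.00) = 18176.3.

S_1 ≈ 1.69056e+07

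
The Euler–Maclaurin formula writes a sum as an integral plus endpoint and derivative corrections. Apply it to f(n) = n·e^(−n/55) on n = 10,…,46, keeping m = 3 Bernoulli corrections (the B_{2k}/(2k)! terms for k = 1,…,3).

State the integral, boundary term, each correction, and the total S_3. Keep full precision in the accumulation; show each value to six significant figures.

The integral term ∫_10^46 x·e^(−x/55) dx = 573.778.
Boundary: ½(f(10) + f(46)) = ½(8.33753 + 19.9310) = 14.1343.
Integral + boundary = 587.913.
Order-1 term: 1/12 · (0.0709009 − 0.682161) = -0.0509384.
After k=1: 587.862.
Order-2 term: −1/720 · (0.000309907 − 0.000776750) = 6.48393e-07.
After k=2: 587.862.
Order-3 term: 1/30240 · (1.97149e-07 − 4.39005e-07) = -7.99790e-12.

S_3 ≈ 587.862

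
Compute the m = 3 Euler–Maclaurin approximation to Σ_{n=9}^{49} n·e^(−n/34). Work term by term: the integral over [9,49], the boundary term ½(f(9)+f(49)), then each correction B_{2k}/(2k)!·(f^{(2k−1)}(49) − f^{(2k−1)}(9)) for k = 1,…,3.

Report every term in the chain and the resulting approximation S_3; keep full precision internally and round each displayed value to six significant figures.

∫_9^49 x·e^(−x/34) dx evaluates to 454.161.
Boundary: ½(f(9) + f(49)) = ½(6.90688 + 11.5958) = 9.25135.
So far: 463.412.
Order-1 term: 1/12 · (-0.104404 − 0.564288) = -0.0557243.
After k=1: 463.357.
Order-2 term: −1/720 · (0.000319113 − 0.00181587) = 2.07884e-06.
After k=2: 463.357.
Order-3 term: 1/30240 · (6.30225e-07 − 2.71939e-06) = -6.90860e-11.

S_3 ≈ 463.357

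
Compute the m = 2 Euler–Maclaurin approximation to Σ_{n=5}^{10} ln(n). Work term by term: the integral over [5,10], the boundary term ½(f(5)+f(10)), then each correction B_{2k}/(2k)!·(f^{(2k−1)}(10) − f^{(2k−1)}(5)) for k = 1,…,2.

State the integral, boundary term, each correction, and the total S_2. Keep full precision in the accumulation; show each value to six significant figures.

S_2 ≈ 11.9264

The integral term ∫_5^10 ln(x) dx = 9.97866.
½[f(5) + f(10)] = ½[1.60944 + 2.30259] = 1.95601.
Integral + boundary = 11.9347.
k=1: B_{2}/(2)! × [f^{(1)}(10) − f^{(1)}(5)] = 1/12 × (0.100000 − 0.200000) = -0.00833333.
After k=1: 11.9263.
k=2: B_{4}/(4)! × [f^{(3)}(10) − f^{(3)}(5)] = −1/720 × (0.00200000 − 0.0160000) = 1.94444e-05.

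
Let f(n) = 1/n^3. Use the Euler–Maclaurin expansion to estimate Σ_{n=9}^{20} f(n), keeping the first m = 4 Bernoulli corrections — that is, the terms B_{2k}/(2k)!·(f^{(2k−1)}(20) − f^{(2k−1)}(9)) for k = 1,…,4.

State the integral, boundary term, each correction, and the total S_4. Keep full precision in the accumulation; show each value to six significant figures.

S_4 ≈ 0.00570760

Integral: ∫_9^20 1/x^3 dx = 0.00492284.
½[f(9) + f(20)] = ½[0.00137174 + 0.000125000] = 0.000748371.
Running total after boundary: 0.00567121.
k=1: B_{2}/(2)! × [f^{(1)}(20) − f^{(1)}(9)] = 1/12 × (-1.87500e-05 − (-0.000457247)) = 3.65414e-05.
After k=1: 0.00570775.
k=2: B_{4}/(4)! × [f^{(3)}(20) − f^{(3)}(9)] = −1/720 × (-9.37500e-07 − (-0.000112901)) = -1.55504e-07.
After k=2: 0.00570760.
k=3: B_{6}/(6)! × [f^{(5)}(20) − f^{(5)}(9)] = 1/30240 × (-9.84375e-08 − (-5.85410e-05)) = 1.93263e-09.
After k=3: 0.00570760.
k=4: B_{8}/(8)! × [f^{(7)}(20) − f^{(7)}(9)] = −1/1209600 × (-1.77188e-08 − (-5.20365e-05)) = -4.30049e-11.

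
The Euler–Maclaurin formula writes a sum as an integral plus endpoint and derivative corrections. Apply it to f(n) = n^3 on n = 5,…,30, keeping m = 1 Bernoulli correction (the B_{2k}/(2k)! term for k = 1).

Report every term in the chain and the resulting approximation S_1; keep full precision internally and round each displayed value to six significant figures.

S_1 ≈ 216125

The integral term ∫_5^30 x^3 dx = 202344.
Endpoint term: (f(5) + f(30))/2 = (125.000 + 27000.0)/2 = 13562.5.
So far: 215906.
k=1: B_{2}/(2)! × [f^{(1)}(30) − f^{(1)}(5)] = 1/12 × (2700.00 − 75.0000) = 218.750.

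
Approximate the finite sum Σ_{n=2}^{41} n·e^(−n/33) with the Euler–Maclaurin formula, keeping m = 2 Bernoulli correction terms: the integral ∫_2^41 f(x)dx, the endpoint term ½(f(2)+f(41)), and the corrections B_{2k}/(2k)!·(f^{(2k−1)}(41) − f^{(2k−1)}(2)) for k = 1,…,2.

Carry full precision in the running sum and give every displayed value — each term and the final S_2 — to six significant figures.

S_2 ≈ 388.894

Integral: ∫_2^41 x·e^(−x/33) dx = 382.114.
Boundary: ½(f(2) + f(41)) = ½(1.88239 + 11.8360) = 6.85921.
So far: 388.973.
Correction k=1: B_{2}/2! · (f^{(1)}(41) − f^{(1)}(2)) = 1/12 · (-0.0699839 − 0.884152) = -0.0795113.
Running total after k=1: 388.894.
Correction k=2: B_{4}/4! · (f^{(3)}(41) − f^{(3)}(2)) = −1/720 · (0.000465917 − 0.00254044) = 2.88128e-06.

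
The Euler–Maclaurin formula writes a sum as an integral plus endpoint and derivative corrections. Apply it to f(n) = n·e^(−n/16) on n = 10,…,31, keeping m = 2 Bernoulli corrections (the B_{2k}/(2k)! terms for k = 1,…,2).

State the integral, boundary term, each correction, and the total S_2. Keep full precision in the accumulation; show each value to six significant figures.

S_2 ≈ 119.214

∫_10^31 x·e^(−x/16) dx evaluates to 114.333.
Endpoint term: (f(10) + f(31))/2 = (5.35261 + 4.46597)/2 = 4.90929.
Integral + boundary = 119.242.
Correction k=1: B_{2}/2! · (f^{(1)}(31) − f^{(1)}(10)) = 1/12 · (-0.135060 − 0.200723) = -0.0279819.
After k=1: 119.214.
Correction k=2: B_{4}/4! · (f^{(3)}(31) − f^{(3)}(10)) = −1/720 · (0.000597920 − 0.00496580) = 6.06651e-06.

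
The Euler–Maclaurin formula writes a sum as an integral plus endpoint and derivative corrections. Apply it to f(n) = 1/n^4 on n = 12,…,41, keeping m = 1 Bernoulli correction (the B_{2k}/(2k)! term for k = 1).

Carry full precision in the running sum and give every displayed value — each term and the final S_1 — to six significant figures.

Integral: ∫_12^41 1/x^4 dx = 0.000188065.
½[f(12) + f(41)] = ½[4.82253e-05 + 3.53887e-07] = 2.42896e-05.
Running total after boundary: 0.000212354.
Order-1 term: 1/12 · (-3.45256e-08 − (-1.60751e-05)) = 1.33671e-06.

S_1 ≈ 0.000213691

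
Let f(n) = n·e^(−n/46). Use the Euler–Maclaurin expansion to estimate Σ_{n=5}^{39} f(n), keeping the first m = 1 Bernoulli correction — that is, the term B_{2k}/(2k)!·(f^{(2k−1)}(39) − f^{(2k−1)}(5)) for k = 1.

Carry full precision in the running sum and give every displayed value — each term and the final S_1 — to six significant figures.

S_1 ≈ 440.075

The integral term ∫_5^39 x·e^(−x/46) dx = 429.541.
Boundary: ½(f(5) + f(39)) = ½(4.48502 + 16.7055) = 10.5952.
Integral + boundary = 440.136.
Order-1 term: 1/12 · (0.0651830 − 0.799503) = -0.0611933.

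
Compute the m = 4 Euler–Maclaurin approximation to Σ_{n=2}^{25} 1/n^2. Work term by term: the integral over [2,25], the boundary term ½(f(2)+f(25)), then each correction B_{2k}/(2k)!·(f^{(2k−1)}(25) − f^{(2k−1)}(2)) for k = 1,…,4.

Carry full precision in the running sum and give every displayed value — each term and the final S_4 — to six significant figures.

S_4 ≈ 0.605702

The integral term ∫_2^25 1/x^2 dx = 0.460000.
Endpoint term: (f(2) + f(25))/2 = (0.250000 + 0.00160000)/2 = 0.125800.
So far: 0.585800.
Correction k=1: B_{2}/2! · (f^{(1)}(25) − f^{(1)}(2)) = 1/12 · (-0.000128000 − (-0.250000)) = 0.0208227.
After k=1: 0.606623.
Correction k=2: B_{4}/4! · (f^{(3)}(25) − f^{(3)}(2)) = −1/720 · (-2.45760e-06 − (-0.750000)) = -0.00104166.
After k=2: 0.605581.
Correction k=3: B_{6}/6! · (f^{(5)}(25) − f^{(5)}(2)) = 1/30240 · (-1.17965e-07 − (-5.62500)) = 0.000186012.
After k=3: 0.605767.
Correction k=4: B_{8}/8! · (f^{(7)}(25) − f^{(7)}(2)) = −1/1209600 · (-1.05696e-08 − (-78.7500)) = -6.51042e-05.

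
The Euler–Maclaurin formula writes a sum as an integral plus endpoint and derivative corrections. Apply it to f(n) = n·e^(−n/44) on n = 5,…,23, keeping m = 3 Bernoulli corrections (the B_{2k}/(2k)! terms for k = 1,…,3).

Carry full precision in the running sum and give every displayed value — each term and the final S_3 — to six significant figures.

The integral term ∫_5^23 x·e^(−x/44) dx = 176.535.
½[f(5) + f(23)] = ½[4.46291 + 13.6367] = 9.04982.
So far: 185.584.
k=1: B_{2}/(2)! × [f^{(1)}(23) − f^{(1)}(5)] = 1/12 × (0.282976 − 0.791153) = -0.0423481.
After k=1: 185.542.
k=2: B_{4}/(4)! × [f^{(3)}(23) − f^{(3)}(5)] = −1/720 × (0.000758666 − 0.00133074) = 7.94550e-07.
After k=2: 185.542.
k=3: B_{6}/(6)! × [f^{(5)}(23) − f^{(5)}(5)] = 1/30240 × (7.08248e-07 − 1.16365e-06) = -1.50597e-11.

S_3 ≈ 185.542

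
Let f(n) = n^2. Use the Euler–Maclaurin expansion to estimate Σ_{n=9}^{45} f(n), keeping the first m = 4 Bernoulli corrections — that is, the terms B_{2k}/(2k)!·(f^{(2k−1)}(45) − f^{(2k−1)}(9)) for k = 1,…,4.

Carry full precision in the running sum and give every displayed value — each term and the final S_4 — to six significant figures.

S_4 ≈ 31191.0

Integral: ∫_9^45 x^2 dx = 30132.0.
½[f(9) + f(45)] = ½[81.0000 + 2025.00] = 1053.00.
Running total after boundary: 31185.0.
Correction k=1: B_{2}/2! · (f^{(1)}(45) − f^{(1)}(9)) = 1/12 · (90.0000 − 18.0000) = 6.00000.
Partial sum through k=1: 31191.0.
Correction k=2: B_{4}/4! · (f^{(3)}(45) − f^{(3)}(9)) = −1/720 · (0.00000 − 0.00000) = 0.00000.
Partial sum through k=2: 31191.0.
Correction k=3: B_{6}/6! · (f^{(5)}(45) − f^{(5)}(9)) = 1/30240 · (0.00000 − 0.00000) = 0.00000.
Partial sum through k=3: 31191.0.
Correction k=4: B_{8}/8! · (f^{(7)}(45) − f^{(7)}(9)) = −1/1209600 · (0.00000 − 0.00000) = 0.00000.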